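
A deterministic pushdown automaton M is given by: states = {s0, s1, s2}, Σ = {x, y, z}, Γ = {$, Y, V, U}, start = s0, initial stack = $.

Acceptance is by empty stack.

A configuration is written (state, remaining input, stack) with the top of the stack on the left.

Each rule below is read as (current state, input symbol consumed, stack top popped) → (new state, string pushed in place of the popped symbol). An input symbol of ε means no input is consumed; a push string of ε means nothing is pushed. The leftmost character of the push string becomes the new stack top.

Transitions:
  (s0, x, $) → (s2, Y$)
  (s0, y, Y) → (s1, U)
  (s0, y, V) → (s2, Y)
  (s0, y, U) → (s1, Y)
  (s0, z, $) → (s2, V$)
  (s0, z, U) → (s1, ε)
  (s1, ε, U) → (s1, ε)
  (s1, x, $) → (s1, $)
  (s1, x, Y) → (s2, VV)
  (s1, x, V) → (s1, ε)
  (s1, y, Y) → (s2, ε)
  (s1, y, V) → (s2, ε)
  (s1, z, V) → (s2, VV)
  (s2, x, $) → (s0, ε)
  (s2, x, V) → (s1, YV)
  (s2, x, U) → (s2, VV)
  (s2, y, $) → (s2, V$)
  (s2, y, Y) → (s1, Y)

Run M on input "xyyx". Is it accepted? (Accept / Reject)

Accept

(s0, xyyx, $)
  read x, top $: go to s2, push Y$ → (s2, yyx, Y$)
  read y, top Y: go to s1, push Y → (s1, yx, Y$)
  read y, top Y: go to s2, push ε → (s2, x, $)
  read x, top $: go to s0, push ε → (s0, ε, ε)
All input consumed and the stack is empty.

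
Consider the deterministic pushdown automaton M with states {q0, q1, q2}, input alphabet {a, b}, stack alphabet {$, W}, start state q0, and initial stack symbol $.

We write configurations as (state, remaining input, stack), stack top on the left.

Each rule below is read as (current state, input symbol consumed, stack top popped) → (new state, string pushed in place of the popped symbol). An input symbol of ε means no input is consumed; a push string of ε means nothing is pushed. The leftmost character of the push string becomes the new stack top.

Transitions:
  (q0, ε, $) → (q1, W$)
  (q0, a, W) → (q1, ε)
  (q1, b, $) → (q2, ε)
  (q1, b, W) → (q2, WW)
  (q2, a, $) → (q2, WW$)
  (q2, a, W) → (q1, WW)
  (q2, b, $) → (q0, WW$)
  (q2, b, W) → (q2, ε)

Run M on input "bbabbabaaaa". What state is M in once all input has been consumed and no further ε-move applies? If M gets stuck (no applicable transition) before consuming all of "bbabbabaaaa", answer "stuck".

stuck

(q0, bbabbabaaaa, $)
  ε-move, top $: go to q1, push W$ → (q1, bbabbabaaaa, W$)
  read b, top W: go to q2, push WW → (q2, babbabaaaa, WW$)
  read b, top W: go to q2, push ε → (q2, abbabaaaa, W$)
  read a, top W: go to q1, push WW → (q1, bbabaaaa, WW$)
  read b, top W: go to q2, push WW → (q2, babaaaa, WWW$)
  read b, top W: go to q2, push ε → (q2, abaaaa, WW$)
  read a, top W: go to q1, push WW → (q1, baaaa, WWW$)
  read b, top W: go to q2, push WW → (q2, aaaa, WWWW$)
  read a, top W: go to q1, push WW → (q1, aaa, WWWWW$)
No transition for (q1, a, top W); M blocks with input aaa remaining.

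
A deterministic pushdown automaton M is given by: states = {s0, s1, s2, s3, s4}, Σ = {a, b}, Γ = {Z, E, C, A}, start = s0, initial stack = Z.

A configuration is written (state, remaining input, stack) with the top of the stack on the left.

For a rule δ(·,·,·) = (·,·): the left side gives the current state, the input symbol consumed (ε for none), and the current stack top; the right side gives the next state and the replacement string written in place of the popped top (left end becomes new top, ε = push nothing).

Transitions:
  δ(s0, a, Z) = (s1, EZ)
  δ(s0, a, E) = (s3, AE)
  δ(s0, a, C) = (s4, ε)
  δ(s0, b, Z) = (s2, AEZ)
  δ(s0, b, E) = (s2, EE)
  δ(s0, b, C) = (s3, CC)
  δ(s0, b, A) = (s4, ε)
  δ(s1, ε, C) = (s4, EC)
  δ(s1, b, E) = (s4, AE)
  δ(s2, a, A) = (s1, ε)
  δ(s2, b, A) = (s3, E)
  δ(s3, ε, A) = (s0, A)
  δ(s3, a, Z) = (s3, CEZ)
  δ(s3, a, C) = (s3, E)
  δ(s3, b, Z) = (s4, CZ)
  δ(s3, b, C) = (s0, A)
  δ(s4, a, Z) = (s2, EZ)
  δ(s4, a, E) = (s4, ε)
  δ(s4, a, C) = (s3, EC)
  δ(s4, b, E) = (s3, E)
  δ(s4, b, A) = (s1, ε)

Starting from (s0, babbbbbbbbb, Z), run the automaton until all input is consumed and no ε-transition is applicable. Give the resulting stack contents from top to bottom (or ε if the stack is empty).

AEZ

(s0, babbbbbbbbb, Z)
  read b, top Z: go to s2, push AEZ → (s2, abbbbbbbbb, AEZ)
  read a, top A: go to s1, push ε → (s1, bbbbbbbbb, EZ)
  read b, top E: go to s4, push AE → (s4, bbbbbbbb, AEZ)
  read b, top A: go to s1, push ε → (s1, bbbbbbb, EZ)
  read b, top E: go to s4, push AE → (s4, bbbbbb, AEZ)
  read b, top A: go to s1, push ε → (s1, bbbbb, EZ)
  read b, top E: go to s4, push AE → (s4, bbbb, AEZ)
  read b, top A: go to s1, push ε → (s1, bbb, EZ)
  read b, top E: go to s4, push AE → (s4, bb, AEZ)
  read b, top A: go to s1, push ε → (s1, b, EZ)
  read b, top E: go to s4, push AE → (s4, ε, AEZ)
All input consumed in state s4 with stack AEZ.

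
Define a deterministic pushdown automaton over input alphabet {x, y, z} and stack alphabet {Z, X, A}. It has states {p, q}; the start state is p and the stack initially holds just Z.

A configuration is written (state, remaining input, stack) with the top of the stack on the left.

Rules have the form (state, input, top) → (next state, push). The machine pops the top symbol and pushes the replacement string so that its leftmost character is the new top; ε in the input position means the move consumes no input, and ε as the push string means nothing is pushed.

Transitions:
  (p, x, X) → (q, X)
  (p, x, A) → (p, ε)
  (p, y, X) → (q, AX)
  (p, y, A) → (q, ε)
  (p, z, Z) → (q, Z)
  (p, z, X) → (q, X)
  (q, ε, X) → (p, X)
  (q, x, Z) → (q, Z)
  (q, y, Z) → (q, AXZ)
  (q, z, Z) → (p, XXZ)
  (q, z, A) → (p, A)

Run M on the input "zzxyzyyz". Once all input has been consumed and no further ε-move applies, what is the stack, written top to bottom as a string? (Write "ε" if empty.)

(p, zzxyzyyz, Z)
  read z, top Z: go to q, push Z → (q, zxyzyyz, Z)
  read z, top Z: go to p, push XXZ → (p, xyzyyz, XXZ)
  read x, top X: go to q, push X → (q, yzyyz, XXZ)
  ε-move, top X: go to p, push X → (p, yzyyz, XXZ)
  read y, top X: go to q, push AX → (q, zyyz, AXXZ)
  read z, top A: go to p, push A → (p, yyz, AXXZ)
  read y, top A: go to q, push ε → (q, yz, XXZ)
  ε-move, top X: go to p, push X → (p, yz, XXZ)
  read y, top X: go to q, push AX → (q, z, AXXZ)
  read z, top A: go to p, push A → (p, ε, AXXZ)
All input consumed in state p with stack AXXZ.

AXXZ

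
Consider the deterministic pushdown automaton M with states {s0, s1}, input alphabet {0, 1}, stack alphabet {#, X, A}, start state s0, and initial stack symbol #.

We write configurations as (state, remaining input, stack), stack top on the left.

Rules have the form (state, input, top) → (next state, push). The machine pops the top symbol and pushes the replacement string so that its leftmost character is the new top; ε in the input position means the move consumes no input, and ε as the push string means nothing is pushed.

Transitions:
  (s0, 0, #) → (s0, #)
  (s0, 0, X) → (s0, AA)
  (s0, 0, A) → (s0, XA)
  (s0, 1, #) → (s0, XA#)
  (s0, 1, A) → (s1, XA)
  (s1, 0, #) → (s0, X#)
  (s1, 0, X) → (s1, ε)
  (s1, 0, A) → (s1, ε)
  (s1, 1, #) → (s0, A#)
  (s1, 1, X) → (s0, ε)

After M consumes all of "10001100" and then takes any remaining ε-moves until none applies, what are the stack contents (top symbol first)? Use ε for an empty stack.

(s0, 10001100, #)
  read 1, top #: go to s0, push XA# → (s0, 0001100, XA#)
  read 0, top X: go to s0, push AA → (s0, 001100, AAA#)
  read 0, top A: go to s0, push XA → (s0, 01100, XAAA#)
  read 0, top X: go to s0, push AA → (s0, 1100, AAAAA#)
  read 1, top A: go to s1, push XA → (s1, 100, XAAAAA#)
  read 1, top X: go to s0, push ε → (s0, 00, AAAAA#)
  read 0, top A: go to s0, push XA → (s0, 0, XAAAAA#)
  read 0, top X: go to s0, push AA → (s0, ε, AAAAAAA#)
All input consumed in state s0 with stack AAAAAAA#.

AAAAAAA#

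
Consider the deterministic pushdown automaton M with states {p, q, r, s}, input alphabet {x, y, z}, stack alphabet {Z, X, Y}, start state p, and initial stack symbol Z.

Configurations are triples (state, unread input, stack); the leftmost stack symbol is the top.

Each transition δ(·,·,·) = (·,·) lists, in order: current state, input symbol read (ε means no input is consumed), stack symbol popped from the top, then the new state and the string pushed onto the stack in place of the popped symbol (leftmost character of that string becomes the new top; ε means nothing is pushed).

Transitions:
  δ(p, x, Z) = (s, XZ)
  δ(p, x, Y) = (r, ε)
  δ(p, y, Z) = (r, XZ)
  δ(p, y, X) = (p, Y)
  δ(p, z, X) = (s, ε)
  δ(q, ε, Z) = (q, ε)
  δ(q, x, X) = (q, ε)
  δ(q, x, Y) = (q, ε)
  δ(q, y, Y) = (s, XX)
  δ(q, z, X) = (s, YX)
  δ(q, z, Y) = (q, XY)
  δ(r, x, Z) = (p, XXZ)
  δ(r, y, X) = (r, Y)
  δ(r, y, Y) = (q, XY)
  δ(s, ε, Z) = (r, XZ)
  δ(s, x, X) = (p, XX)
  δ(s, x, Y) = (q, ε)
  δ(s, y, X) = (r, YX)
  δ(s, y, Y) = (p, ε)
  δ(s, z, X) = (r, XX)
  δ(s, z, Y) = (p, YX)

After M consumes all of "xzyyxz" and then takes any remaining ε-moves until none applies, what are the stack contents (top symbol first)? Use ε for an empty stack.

XYXZ

(p, xzyyxz, Z)
  read x, top Z: go to s, push XZ → (s, zyyxz, XZ)
  read z, top X: go to r, push XX → (r, yyxz, XXZ)
  read y, top X: go to r, push Y → (r, yxz, YXZ)
  read y, top Y: go to q, push XY → (q, xz, XYXZ)
  read x, top X: go to q, push ε → (q, z, YXZ)
  read z, top Y: go to q, push XY → (q, ε, XYXZ)
All input consumed in state q with stack XYXZ.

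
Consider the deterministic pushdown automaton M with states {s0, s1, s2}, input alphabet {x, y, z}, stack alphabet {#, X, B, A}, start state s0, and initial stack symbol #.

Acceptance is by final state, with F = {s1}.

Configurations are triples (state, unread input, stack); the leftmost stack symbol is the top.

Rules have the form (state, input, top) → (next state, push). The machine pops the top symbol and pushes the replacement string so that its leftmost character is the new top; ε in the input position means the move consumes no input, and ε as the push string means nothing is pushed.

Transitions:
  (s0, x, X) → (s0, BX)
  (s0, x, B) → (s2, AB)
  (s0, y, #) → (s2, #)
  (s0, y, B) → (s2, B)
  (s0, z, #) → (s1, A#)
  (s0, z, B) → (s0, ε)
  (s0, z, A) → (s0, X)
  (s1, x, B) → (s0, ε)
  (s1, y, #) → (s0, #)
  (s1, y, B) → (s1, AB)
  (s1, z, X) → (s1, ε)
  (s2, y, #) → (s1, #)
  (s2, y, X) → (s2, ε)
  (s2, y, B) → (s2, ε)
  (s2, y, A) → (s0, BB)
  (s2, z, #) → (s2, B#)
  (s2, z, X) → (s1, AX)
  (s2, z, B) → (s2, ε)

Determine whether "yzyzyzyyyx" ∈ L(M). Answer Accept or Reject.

(s0, yzyzyzyyyx, #) ⊢ (s2, zyzyzyyyx, #) ⊢ (s2, yzyzyyyx, B#) ⊢ (s2, zyzyyyx, #) ⊢ (s2, yzyyyx, B#) ⊢ (s2, zyyyx, #) ⊢ (s2, yyyx, B#) ⊢ (s2, yyx, #) ⊢ (s1, yx, #) ⊢ (s0, x, #)
No transition applies at (s0, x, #); input not fully consumed.

Reject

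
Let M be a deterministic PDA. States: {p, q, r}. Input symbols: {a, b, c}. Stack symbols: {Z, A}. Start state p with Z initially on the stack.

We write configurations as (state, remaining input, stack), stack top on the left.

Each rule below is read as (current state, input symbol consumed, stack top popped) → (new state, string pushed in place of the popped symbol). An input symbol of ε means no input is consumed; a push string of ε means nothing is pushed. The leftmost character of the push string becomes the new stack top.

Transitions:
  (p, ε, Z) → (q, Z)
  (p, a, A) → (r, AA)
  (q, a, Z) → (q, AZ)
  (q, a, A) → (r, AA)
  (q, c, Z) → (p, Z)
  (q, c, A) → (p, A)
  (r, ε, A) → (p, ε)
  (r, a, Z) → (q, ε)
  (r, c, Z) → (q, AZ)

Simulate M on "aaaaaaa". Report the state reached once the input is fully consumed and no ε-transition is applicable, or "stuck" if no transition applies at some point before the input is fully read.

p

(p, aaaaaaa, Z)
  ε-move, top Z: go to q, push Z → (q, aaaaaaa, Z)
  read a, top Z: go to q, push AZ → (q, aaaaaa, AZ)
  read a, top A: go to r, push AA → (r, aaaaa, AAZ)
  ε-move, top A: go to p, push ε → (p, aaaaa, AZ)
  read a, top A: go to r, push AA → (r, aaaa, AAZ)
  ε-move, top A: go to p, push ε → (p, aaaa, AZ)
  read a, top A: go to r, push AA → (r, aaa, AAZ)
  ε-move, top A: go to p, push ε → (p, aaa, AZ)
  read a, top A: go to r, push AA → (r, aa, AAZ)
  ε-move, top A: go to p, push ε → (p, aa, AZ)
  read a, top A: go to r, push AA → (r, a, AAZ)
  ε-move, top A: go to p, push ε → (p, a, AZ)
  read a, top A: go to r, push AA → (r, ε, AAZ)
  ε-move, top A: go to p, push ε → (p, ε, AZ)
All input consumed; M is in state p.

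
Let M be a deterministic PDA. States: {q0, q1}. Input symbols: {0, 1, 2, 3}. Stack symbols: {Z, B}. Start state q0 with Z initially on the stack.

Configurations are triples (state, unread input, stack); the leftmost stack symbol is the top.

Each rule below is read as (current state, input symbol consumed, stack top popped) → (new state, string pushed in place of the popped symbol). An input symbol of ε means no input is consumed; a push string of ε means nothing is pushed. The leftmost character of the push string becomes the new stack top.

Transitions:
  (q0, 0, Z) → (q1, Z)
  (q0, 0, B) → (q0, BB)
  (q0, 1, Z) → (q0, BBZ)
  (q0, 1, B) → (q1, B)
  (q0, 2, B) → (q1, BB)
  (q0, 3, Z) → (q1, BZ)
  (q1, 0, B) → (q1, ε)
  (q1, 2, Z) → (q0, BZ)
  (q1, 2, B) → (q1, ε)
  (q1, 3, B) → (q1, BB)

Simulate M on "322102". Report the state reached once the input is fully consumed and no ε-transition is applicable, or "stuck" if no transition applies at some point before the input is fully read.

(q0, 322102, Z)
  read 3, top Z: go to q1, push BZ → (q1, 22102, BZ)
  read 2, top B: go to q1, push ε → (q1, 2102, Z)
  read 2, top Z: go to q0, push BZ → (q0, 102, BZ)
  read 1, top B: go to q1, push B → (q1, 02, BZ)
  read 0, top B: go to q1, push ε → (q1, 2, Z)
  read 2, top Z: go to q0, push BZ → (q0, ε, BZ)
All input consumed; M is in state q0.

q0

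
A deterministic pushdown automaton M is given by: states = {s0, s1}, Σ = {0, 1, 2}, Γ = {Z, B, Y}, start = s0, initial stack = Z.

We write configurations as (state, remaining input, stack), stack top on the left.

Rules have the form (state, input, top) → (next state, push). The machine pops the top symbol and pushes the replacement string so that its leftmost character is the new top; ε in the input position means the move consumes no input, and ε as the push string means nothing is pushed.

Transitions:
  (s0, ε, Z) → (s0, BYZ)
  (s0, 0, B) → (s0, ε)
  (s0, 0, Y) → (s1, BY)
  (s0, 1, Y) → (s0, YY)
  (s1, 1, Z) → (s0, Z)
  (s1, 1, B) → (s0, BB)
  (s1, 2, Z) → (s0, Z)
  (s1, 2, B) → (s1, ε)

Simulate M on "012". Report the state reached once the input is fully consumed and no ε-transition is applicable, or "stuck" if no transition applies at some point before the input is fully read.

stuck

(s0, 012, Z) ⊢ (s0, 012, BYZ) ⊢ (s0, 12, YZ) ⊢ (s0, 2, YYZ)
No transition for (s0, 2, top Y); M blocks with input 2 remaining.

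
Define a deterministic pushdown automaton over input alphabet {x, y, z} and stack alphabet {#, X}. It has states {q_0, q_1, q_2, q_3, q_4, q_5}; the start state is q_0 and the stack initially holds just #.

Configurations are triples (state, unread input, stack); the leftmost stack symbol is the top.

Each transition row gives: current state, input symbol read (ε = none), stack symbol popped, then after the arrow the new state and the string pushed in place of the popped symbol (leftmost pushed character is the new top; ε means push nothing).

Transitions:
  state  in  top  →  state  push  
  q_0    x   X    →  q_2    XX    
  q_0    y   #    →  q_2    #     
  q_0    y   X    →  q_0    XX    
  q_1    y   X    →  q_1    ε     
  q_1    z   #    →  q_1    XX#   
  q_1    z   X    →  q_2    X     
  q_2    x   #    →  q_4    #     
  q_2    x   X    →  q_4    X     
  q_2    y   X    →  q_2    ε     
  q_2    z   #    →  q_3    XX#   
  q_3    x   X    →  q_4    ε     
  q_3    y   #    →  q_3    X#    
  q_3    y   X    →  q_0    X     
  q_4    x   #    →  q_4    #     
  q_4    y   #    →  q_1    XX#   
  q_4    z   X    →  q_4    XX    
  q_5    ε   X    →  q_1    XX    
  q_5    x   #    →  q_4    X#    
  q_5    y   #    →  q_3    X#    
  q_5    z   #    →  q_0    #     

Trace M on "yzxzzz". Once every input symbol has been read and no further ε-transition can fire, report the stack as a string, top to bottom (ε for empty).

(q_0, yzxzzz, #)
  read y, top #: go to q_2, push # → (q_2, zxzzz, #)
  read z, top #: go to q_3, push XX# → (q_3, xzzz, XX#)
  read x, top X: go to q_4, push ε → (q_4, zzz, X#)
  read z, top X: go to q_4, push XX → (q_4, zz, XX#)
  read z, top X: go to q_4, push XX → (q_4, z, XXX#)
  read z, top X: go to q_4, push XX → (q_4, ε, XXXX#)
All input consumed in state q_4 with stack XXXX#.

XXXX#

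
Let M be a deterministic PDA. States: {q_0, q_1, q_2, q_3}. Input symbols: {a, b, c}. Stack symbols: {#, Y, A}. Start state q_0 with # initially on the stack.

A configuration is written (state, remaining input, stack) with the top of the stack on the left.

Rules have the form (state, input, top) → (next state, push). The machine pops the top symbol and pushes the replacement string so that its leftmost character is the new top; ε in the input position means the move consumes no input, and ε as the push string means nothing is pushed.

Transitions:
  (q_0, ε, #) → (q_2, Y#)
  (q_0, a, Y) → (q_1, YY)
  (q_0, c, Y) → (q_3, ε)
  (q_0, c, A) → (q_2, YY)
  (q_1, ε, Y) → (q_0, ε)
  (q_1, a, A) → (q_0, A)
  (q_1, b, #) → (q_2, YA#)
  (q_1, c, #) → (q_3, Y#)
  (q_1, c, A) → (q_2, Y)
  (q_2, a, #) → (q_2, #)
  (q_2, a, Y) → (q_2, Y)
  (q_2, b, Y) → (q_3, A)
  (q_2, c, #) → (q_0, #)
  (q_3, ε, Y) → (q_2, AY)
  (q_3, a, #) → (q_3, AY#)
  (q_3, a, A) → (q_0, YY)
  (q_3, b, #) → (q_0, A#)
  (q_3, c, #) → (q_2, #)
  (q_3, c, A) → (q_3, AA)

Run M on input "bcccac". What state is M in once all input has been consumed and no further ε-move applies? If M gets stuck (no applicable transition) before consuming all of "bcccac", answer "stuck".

q_2

(q_0, bcccac, #) ⊢ (q_2, bcccac, Y#) ⊢ (q_3, cccac, A#) ⊢ (q_3, ccac, AA#) ⊢ (q_3, cac, AAA#) ⊢ (q_3, ac, AAAA#) ⊢ (q_0, c, YYAAA#) ⊢ (q_3, ε, YAAA#) ⊢ (q_2, ε, AYAAA#)
All input consumed; M is in state q_2.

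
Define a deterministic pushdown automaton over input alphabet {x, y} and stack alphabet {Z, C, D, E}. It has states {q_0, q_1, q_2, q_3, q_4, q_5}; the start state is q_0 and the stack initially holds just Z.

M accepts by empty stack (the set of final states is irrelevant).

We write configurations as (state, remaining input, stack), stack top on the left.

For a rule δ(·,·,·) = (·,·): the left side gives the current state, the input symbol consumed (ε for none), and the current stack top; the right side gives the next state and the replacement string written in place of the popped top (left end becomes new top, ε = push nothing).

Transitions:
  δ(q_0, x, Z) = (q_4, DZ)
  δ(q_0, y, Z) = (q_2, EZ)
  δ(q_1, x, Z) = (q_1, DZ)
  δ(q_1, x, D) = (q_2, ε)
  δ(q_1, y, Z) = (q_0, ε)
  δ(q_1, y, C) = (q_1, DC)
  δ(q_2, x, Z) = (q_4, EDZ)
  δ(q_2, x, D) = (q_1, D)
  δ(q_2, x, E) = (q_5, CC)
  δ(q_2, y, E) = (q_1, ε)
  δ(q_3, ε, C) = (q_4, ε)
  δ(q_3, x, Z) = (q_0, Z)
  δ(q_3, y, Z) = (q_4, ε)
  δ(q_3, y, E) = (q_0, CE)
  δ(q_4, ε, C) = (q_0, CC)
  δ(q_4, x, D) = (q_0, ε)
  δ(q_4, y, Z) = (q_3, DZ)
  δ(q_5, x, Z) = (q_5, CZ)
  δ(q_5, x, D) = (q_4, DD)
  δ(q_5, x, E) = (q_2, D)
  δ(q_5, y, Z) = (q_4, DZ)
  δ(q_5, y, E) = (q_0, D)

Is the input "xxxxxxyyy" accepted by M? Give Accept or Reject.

(q_0, xxxxxxyyy, Z)
  read x, top Z: go to q_4, push DZ → (q_4, xxxxxyyy, DZ)
  read x, top D: go to q_0, push ε → (q_0, xxxxyyy, Z)
  read x, top Z: go to q_4, push DZ → (q_4, xxxyyy, DZ)
  read x, top D: go to q_0, push ε → (q_0, xxyyy, Z)
  read x, top Z: go to q_4, push DZ → (q_4, xyyy, DZ)
  read x, top D: go to q_0, push ε → (q_0, yyy, Z)
  read y, top Z: go to q_2, push EZ → (q_2, yy, EZ)
  read y, top E: go to q_1, push ε → (q_1, y, Z)
  read y, top Z: go to q_0, push ε → (q_0, ε, ε)
All input consumed and the stack is empty.

Accept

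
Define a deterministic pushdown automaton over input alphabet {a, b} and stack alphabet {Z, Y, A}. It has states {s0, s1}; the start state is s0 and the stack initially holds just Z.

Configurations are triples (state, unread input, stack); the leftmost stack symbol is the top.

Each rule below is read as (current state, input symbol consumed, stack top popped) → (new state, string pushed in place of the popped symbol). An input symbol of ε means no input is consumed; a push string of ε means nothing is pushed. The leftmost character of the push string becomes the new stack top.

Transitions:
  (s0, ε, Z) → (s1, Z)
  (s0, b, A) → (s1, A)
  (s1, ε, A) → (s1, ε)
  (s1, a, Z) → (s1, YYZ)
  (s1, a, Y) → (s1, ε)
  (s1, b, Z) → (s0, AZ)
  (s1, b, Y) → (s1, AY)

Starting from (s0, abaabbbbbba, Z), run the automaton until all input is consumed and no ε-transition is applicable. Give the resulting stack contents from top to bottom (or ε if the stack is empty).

(s0, abaabbbbbba, Z)
  ε-move, top Z: go to s1, push Z → (s1, abaabbbbbba, Z)
  read a, top Z: go to s1, push YYZ → (s1, baabbbbbba, YYZ)
  read b, top Y: go to s1, push AY → (s1, aabbbbbba, AYYZ)
  ε-move, top A: go to s1, push ε → (s1, aabbbbbba, YYZ)
  read a, top Y: go to s1, push ε → (s1, abbbbbba, YZ)
  read a, top Y: go to s1, push ε → (s1, bbbbbba, Z)
  read b, top Z: go to s0, push AZ → (s0, bbbbba, AZ)
  read b, top A: go to s1, push A → (s1, bbbba, AZ)
  ε-move, top A: go to s1, push ε → (s1, bbbba, Z)
  read b, top Z: go to s0, push AZ → (s0, bbba, AZ)
  read b, top A: go to s1, push A → (s1, bba, AZ)
  ε-move, top A: go to s1, push ε → (s1, bba, Z)
  read b, top Z: go to s0, push AZ → (s0, ba, AZ)
  read b, top A: go to s1, push A → (s1, a, AZ)
  ε-move, top A: go to s1, push ε → (s1, a, Z)
  read a, top Z: go to s1, push YYZ → (s1, ε, YYZ)
All input consumed in state s1 with stack YYZ.

YYZ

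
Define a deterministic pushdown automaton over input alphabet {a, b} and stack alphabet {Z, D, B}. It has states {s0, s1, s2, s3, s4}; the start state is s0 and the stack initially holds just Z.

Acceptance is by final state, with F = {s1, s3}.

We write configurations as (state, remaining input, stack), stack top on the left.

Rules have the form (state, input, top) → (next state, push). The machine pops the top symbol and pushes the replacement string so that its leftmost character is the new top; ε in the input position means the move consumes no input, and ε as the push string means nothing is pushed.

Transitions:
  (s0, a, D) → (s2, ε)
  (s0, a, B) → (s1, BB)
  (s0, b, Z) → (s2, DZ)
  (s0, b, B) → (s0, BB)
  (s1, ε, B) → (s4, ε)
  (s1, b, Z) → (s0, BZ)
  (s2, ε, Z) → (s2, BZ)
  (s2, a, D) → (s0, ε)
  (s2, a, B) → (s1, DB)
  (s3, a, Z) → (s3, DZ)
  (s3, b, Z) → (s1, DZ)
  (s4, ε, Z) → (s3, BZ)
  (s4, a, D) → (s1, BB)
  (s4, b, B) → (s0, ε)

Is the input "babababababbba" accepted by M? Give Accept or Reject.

(s0, babababababbba, Z)
  read b, top Z: go to s2, push DZ → (s2, abababababbba, DZ)
  read a, top D: go to s0, push ε → (s0, bababababbba, Z)
  read b, top Z: go to s2, push DZ → (s2, ababababbba, DZ)
  read a, top D: go to s0, push ε → (s0, babababbba, Z)
  read b, top Z: go to s2, push DZ → (s2, abababbba, DZ)
  read a, top D: go to s0, push ε → (s0, bababbba, Z)
  read b, top Z: go to s2, push DZ → (s2, ababbba, DZ)
  read a, top D: go to s0, push ε → (s0, babbba, Z)
  read b, top Z: go to s2, push DZ → (s2, abbba, DZ)
  read a, top D: go to s0, push ε → (s0, bbba, Z)
  read b, top Z: go to s2, push DZ → (s2, bba, DZ)
No transition applies at (s2, bba, DZ); input not fully consumed.

Reject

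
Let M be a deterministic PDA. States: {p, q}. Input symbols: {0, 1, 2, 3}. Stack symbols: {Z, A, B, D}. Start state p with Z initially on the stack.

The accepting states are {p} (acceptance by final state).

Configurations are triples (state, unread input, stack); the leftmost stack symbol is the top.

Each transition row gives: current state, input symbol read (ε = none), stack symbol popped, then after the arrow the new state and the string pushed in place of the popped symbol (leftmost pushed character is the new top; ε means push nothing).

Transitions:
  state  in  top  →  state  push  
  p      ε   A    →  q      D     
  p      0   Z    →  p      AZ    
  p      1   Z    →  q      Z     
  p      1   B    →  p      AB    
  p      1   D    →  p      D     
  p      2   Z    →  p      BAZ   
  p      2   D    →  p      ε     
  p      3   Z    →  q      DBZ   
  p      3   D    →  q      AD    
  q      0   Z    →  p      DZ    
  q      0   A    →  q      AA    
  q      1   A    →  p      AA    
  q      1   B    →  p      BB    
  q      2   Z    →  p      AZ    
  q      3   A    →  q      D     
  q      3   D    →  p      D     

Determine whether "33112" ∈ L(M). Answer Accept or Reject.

(p, 33112, Z)
  read 3, top Z: go to q, push DBZ → (q, 3112, DBZ)
  read 3, top D: go to p, push D → (p, 112, DBZ)
  read 1, top D: go to p, push D → (p, 12, DBZ)
  read 1, top D: go to p, push D → (p, 2, DBZ)
  read 2, top D: go to p, push ε → (p, ε, BZ)
All input consumed; state p ∈ F.

Accept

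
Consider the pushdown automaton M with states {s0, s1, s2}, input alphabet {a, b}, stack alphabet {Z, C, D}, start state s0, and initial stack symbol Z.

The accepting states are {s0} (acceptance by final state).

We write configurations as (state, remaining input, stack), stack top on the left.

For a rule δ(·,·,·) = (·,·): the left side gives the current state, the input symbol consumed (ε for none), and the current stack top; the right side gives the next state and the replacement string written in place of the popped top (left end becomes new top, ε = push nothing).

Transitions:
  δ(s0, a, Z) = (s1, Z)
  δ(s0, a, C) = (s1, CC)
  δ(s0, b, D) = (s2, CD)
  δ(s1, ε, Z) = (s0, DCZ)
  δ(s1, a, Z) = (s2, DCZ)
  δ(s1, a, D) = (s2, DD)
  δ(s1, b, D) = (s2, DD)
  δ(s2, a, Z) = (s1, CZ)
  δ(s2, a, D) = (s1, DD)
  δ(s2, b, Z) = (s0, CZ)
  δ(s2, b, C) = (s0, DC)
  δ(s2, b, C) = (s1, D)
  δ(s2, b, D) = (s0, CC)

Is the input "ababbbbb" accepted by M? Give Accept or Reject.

Reject

No computation consumes all input and reaches a final state.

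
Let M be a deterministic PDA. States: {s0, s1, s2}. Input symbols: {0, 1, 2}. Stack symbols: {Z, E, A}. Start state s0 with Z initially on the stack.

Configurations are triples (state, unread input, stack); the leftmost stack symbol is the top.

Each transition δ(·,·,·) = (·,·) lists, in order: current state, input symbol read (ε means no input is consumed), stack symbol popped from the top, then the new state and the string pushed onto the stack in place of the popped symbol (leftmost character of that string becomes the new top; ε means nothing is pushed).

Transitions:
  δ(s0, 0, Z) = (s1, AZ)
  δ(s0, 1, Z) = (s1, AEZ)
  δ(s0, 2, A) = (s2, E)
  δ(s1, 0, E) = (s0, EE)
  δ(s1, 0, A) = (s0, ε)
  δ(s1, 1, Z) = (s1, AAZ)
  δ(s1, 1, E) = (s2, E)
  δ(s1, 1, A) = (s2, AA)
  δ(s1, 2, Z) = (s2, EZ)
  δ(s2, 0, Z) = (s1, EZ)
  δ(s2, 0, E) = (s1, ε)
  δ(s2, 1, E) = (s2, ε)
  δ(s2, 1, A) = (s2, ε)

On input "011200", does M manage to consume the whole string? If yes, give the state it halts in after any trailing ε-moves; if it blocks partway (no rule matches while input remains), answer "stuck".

stuck

(s0, 011200, Z)
  read 0, top Z: go to s1, push AZ → (s1, 11200, AZ)
  read 1, top A: go to s2, push AA → (s2, 1200, AAZ)
  read 1, top A: go to s2, push ε → (s2, 200, AZ)
No transition for (s2, 2, top A); M blocks with input 200 remaining.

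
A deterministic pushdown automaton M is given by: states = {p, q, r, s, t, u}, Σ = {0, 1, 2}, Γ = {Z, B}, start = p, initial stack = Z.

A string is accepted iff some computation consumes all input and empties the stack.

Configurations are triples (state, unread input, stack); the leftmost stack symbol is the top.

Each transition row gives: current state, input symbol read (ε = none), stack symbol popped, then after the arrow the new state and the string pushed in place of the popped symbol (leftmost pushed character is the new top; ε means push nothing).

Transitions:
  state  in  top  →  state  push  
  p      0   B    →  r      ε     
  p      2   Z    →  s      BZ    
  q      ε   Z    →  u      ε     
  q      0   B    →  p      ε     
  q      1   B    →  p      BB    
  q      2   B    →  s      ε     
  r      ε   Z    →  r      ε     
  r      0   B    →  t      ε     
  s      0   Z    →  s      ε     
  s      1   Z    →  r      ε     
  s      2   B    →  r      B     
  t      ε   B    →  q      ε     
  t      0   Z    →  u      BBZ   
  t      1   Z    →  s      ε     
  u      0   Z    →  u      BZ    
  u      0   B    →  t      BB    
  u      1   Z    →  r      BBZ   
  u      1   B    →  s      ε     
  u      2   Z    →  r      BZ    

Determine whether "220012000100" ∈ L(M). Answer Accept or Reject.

(p, 220012000100, Z)
  read 2, top Z: go to s, push BZ → (s, 20012000100, BZ)
  read 2, top B: go to r, push B → (r, 0012000100, BZ)
  read 0, top B: go to t, push ε → (t, 012000100, Z)
  read 0, top Z: go to u, push BBZ → (u, 12000100, BBZ)
  read 1, top B: go to s, push ε → (s, 2000100, BZ)
  read 2, top B: go to r, push B → (r, 000100, BZ)
  read 0, top B: go to t, push ε → (t, 00100, Z)
  read 0, top Z: go to u, push BBZ → (u, 0100, BBZ)
  read 0, top B: go to t, push BB → (t, 100, BBBZ)
  ε-move, top B: go to q, push ε → (q, 100, BBZ)
  read 1, top B: go to p, push BB → (p, 00, BBBZ)
  read 0, top B: go to r, push ε → (r, 0, BBZ)
  read 0, top B: go to t, push ε → (t, ε, BZ)
  ε-move, top B: go to q, push ε → (q, ε, Z)
  ε-move, top Z: go to u, push ε → (u, ε, ε)
All input consumed and the stack is empty.

Accept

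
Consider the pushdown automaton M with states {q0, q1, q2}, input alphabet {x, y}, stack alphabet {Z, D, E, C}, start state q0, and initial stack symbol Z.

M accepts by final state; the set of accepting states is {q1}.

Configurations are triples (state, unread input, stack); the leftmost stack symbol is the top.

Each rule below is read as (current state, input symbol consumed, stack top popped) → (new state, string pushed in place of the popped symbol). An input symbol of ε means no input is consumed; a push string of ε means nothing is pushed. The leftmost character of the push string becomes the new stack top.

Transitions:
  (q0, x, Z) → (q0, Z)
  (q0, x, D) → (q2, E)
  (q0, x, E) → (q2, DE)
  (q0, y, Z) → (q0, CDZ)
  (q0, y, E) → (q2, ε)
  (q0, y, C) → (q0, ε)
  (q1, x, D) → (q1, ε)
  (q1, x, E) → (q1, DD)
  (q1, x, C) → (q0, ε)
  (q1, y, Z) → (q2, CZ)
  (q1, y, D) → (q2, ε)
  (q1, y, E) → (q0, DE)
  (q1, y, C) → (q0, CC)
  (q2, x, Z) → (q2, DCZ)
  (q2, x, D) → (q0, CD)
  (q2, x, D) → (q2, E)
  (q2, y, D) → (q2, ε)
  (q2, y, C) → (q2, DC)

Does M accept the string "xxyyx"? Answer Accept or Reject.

No computation consumes all input and reaches a final state.

Reject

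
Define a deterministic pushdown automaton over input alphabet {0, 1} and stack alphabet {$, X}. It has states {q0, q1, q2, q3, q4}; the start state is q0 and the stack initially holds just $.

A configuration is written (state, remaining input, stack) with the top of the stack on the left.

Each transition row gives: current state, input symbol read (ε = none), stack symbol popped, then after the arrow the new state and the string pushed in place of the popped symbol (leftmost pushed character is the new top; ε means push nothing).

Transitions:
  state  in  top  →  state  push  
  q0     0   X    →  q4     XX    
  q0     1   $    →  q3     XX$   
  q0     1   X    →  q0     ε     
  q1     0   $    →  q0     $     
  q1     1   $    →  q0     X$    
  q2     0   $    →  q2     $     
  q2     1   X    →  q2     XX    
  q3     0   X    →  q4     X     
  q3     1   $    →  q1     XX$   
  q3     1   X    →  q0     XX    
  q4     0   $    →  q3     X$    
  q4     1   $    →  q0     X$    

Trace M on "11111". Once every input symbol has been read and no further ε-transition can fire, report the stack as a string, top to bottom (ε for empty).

$

(q0, 11111, $)
  read 1, top $: go to q3, push XX$ → (q3, 1111, XX$)
  read 1, top X: go to q0, push XX → (q0, 111, XXX$)
  read 1, top X: go to q0, push ε → (q0, 11, XX$)
  read 1, top X: go to q0, push ε → (q0, 1, X$)
  read 1, top X: go to q0, push ε → (q0, ε, $)
All input consumed in state q0 with stack $.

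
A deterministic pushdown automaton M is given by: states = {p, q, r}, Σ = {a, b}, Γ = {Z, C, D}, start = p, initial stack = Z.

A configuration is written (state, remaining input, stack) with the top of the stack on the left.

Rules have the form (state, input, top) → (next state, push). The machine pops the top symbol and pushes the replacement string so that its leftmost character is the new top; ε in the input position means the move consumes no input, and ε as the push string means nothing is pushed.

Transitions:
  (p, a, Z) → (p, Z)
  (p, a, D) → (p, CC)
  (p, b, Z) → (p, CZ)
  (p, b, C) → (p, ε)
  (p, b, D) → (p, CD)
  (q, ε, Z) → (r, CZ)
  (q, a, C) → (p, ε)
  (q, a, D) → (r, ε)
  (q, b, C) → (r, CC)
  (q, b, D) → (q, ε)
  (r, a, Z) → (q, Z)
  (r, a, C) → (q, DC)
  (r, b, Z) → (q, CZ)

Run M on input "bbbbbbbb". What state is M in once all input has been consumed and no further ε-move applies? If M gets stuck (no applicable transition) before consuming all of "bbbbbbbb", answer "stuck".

(p, bbbbbbbb, Z)
  read b, top Z: go to p, push CZ → (p, bbbbbbb, CZ)
  read b, top C: go to p, push ε → (p, bbbbbb, Z)
  read b, top Z: go to p, push CZ → (p, bbbbb, CZ)
  read b, top C: go to p, push ε → (p, bbbb, Z)
  read b, top Z: go to p, push CZ → (p, bbb, CZ)
  read b, top C: go to p, push ε → (p, bb, Z)
  read b, top Z: go to p, push CZ → (p, b, CZ)
  read b, top C: go to p, push ε → (p, ε, Z)
All input consumed; M is in state p.

p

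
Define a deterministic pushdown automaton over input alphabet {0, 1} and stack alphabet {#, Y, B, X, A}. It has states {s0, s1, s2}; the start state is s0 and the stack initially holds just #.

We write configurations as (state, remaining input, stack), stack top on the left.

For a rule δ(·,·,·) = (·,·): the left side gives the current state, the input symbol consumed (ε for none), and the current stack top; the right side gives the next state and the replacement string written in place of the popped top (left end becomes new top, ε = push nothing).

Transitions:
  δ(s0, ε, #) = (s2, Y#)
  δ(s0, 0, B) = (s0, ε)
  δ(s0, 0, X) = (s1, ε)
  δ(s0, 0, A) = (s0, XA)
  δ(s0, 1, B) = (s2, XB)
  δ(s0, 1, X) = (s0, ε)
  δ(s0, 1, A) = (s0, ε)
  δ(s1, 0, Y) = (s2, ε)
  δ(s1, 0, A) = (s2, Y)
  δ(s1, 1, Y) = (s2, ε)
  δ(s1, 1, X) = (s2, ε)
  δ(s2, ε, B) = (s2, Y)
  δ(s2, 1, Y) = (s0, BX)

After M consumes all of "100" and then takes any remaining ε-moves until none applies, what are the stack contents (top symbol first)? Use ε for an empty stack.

(s0, 100, #)
  ε-move, top #: go to s2, push Y# → (s2, 100, Y#)
  read 1, top Y: go to s0, push BX → (s0, 00, BX#)
  read 0, top B: go to s0, push ε → (s0, 0, X#)
  read 0, top X: go to s1, push ε → (s1, ε, #)
All input consumed in state s1 with stack #.

#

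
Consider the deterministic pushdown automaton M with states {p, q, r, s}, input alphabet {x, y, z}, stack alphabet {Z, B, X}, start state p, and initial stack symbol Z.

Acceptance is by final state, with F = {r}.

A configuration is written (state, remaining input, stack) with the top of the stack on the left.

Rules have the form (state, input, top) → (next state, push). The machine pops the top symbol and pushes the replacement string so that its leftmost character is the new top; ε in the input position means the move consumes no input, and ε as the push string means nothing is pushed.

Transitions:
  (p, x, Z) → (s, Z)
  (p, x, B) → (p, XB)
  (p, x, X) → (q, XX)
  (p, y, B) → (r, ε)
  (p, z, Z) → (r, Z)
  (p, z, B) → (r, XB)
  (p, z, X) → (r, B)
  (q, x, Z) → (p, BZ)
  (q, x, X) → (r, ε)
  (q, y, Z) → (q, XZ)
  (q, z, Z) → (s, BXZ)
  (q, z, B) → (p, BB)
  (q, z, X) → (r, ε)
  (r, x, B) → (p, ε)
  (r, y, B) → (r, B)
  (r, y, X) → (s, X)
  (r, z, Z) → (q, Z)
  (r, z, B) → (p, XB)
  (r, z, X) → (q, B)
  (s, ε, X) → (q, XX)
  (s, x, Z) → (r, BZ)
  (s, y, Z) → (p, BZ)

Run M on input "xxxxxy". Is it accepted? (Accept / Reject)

(p, xxxxxy, Z) ⊢ (s, xxxxy, Z) ⊢ (r, xxxy, BZ) ⊢ (p, xxy, Z) ⊢ (s, xy, Z) ⊢ (r, y, BZ) ⊢ (r, ε, BZ)
All input consumed; state r ∈ F.

Accept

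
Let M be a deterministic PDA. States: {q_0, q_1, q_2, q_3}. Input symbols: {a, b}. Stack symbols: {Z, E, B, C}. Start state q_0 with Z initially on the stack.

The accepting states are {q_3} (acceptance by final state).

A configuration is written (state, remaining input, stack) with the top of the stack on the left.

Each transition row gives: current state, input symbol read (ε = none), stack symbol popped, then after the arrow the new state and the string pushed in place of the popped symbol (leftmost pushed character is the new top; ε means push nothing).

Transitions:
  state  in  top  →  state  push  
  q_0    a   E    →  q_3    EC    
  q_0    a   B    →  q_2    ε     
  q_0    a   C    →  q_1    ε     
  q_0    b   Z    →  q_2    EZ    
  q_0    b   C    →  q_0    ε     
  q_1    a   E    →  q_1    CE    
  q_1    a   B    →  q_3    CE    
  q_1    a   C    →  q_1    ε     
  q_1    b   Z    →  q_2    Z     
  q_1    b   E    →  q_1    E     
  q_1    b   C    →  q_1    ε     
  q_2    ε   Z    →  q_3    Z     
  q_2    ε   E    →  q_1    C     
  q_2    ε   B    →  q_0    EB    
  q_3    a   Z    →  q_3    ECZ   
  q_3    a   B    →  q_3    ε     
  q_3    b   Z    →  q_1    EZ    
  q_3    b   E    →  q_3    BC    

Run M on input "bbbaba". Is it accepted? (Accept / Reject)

Accept

(q_0, bbbaba, Z)
  read b, top Z: go to q_2, push EZ → (q_2, bbaba, EZ)
  ε-move, top E: go to q_1, push C → (q_1, bbaba, CZ)
  read b, top C: go to q_1, push ε → (q_1, baba, Z)
  read b, top Z: go to q_2, push Z → (q_2, aba, Z)
  ε-move, top Z: go to q_3, push Z → (q_3, aba, Z)
  read a, top Z: go to q_3, push ECZ → (q_3, ba, ECZ)
  read b, top E: go to q_3, push BC → (q_3, a, BCCZ)
  read a, top B: go to q_3, push ε → (q_3, ε, CCZ)
All input consumed; state q_3 ∈ F.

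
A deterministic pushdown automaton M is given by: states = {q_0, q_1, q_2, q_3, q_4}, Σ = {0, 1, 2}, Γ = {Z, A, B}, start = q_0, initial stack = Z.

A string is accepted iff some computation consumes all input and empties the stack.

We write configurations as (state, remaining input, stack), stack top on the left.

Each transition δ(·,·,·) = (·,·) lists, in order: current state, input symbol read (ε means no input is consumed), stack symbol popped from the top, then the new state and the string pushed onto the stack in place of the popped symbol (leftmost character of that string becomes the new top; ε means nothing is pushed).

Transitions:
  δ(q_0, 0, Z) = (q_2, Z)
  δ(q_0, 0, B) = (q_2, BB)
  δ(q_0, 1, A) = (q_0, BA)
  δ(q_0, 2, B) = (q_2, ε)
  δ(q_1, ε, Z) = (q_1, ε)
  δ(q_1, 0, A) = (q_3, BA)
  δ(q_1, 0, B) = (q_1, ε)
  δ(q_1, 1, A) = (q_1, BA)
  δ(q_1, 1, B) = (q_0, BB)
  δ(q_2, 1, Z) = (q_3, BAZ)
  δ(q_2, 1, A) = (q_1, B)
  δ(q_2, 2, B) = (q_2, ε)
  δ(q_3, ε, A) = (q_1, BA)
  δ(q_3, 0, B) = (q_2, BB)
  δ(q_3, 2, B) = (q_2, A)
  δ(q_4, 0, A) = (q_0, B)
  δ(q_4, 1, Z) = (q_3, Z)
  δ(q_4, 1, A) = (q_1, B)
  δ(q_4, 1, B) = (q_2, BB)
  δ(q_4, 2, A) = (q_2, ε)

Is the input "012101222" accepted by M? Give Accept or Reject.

(q_0, 012101222, Z)
  read 0, top Z: go to q_2, push Z → (q_2, 12101222, Z)
  read 1, top Z: go to q_3, push BAZ → (q_3, 2101222, BAZ)
  read 2, top B: go to q_2, push A → (q_2, 101222, AAZ)
  read 1, top A: go to q_1, push B → (q_1, 01222, BAZ)
  read 0, top B: go to q_1, push ε → (q_1, 1222, AZ)
  read 1, top A: go to q_1, push BA → (q_1, 222, BAZ)
No transition applies at (q_1, 222, BAZ); input not fully consumed.

Reject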